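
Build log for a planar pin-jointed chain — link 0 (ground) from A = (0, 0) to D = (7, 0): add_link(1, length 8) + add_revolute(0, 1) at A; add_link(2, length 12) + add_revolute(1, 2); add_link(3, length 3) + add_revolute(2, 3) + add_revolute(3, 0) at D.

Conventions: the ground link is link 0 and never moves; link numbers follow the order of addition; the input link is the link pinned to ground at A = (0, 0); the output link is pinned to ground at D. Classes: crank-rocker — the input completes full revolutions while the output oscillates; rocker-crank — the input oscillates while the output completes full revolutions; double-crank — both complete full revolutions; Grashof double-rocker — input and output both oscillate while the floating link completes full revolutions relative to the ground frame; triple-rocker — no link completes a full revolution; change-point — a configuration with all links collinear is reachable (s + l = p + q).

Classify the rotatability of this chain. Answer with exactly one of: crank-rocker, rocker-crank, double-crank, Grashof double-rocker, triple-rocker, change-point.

lengths: ground=7, input=8, coupler=12, output=3
sorted: s=3 (shortest), l=12 (longest), p+q=15
s + l = 15 vs p + q = 15
s + l = p + q → change-point (collinear configuration reachable)

change-point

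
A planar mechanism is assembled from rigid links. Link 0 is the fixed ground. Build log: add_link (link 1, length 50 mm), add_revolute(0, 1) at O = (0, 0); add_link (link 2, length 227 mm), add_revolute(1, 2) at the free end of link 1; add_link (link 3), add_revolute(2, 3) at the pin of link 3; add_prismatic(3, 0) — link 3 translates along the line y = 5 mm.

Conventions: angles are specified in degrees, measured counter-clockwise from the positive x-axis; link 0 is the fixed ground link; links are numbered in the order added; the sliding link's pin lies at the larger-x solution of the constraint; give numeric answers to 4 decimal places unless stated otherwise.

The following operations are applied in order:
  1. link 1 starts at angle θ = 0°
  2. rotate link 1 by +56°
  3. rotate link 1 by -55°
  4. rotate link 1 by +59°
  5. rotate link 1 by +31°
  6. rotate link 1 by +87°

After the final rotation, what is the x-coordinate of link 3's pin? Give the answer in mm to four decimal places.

geometry: r = 50 mm, L = 227 mm, e = 5 mm; θ starts at 0°
rotate link 1 by +56°: θ ← 0° +56° = 56°
rotate link 1 by -55°: θ ← 56° -55° = 1°
rotate link 1 by +59°: θ ← 1° +59° = 60°
rotate link 1 by +31°: θ ← 60° +31° = 91°
rotate link 1 by +87°: θ ← 91° +87° = 178°
crank pin P = (r cos θ, r sin θ) = (-49.969541, 1.744975)
h = r sin θ − e = 1.744975 − 5 = -3.255025
x = r cos θ + √(L² − h²) = -49.969541 + 226.976661 = 177.007120

177.0071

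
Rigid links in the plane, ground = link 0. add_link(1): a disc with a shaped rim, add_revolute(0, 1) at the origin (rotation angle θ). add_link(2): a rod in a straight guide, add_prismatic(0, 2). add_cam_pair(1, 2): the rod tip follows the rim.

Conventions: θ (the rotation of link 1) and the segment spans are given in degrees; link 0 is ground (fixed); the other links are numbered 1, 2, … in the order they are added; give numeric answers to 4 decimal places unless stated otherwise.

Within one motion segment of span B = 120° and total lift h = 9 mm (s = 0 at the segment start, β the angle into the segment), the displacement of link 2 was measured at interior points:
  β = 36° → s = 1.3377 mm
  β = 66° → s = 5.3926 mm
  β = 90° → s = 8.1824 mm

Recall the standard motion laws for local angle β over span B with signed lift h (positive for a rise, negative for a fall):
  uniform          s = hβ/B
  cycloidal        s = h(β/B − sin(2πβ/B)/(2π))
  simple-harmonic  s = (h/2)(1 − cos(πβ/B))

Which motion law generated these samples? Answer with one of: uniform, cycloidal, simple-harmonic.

candidates at β/B = r: uniform s = h·r (linear in β); cycloidal s = h·(r − sin(2πr)/(2π)); simple-harmonic s = (h/2)(1 − cos(πr))
β=36°: printed 1.3377 | uniform 2.7000, cycloidal 1.3377, simple-harmonic 1.8550
β=66°: printed 5.3926 | uniform 4.9500, cycloidal 5.3926, simple-harmonic 5.2040
β=90°: printed 8.1824 | uniform 6.7500, cycloidal 8.1824, simple-harmonic 7.6820
only one law matches every sample → cycloidal

cycloidal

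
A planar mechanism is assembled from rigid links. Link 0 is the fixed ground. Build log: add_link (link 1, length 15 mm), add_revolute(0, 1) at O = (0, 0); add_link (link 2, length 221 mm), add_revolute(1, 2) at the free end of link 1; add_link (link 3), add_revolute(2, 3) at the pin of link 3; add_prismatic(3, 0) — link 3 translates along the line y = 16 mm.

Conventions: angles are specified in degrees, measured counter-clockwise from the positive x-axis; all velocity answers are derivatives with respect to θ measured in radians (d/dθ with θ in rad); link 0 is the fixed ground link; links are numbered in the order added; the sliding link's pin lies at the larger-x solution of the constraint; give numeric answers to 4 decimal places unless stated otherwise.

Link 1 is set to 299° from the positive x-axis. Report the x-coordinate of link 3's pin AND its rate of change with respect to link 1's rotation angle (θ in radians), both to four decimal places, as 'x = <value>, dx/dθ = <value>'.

geometry: r = 15 mm, L = 221 mm, e = 16 mm
crank pin P = (r cos θ, r sin θ) = (7.272144, -13.119296)
h = r sin θ − e = -13.119296 − 16 = -29.119296
x = r cos θ + √(L² − h²) = 7.272144 + 219.073199 = 226.345344
dx/dθ = −r sin θ − h·r cos θ/√(L² − h²) (θ in radians; h = -29.119296) = 14.085912

x = 226.3453, dx/dθ = 14.0859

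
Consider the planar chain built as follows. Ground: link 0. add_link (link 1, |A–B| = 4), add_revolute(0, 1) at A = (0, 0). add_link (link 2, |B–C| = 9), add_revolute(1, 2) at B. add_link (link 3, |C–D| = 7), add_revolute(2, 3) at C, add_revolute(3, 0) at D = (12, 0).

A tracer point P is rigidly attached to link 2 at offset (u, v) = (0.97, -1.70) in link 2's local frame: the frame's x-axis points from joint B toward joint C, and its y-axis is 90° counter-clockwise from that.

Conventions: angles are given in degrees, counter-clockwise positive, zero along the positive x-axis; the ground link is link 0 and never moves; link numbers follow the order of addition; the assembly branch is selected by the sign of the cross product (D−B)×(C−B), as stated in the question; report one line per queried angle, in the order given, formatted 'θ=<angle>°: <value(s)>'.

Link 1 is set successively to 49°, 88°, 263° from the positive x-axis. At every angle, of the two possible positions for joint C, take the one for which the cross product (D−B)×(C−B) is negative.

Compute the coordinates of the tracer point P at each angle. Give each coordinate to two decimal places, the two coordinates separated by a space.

A=(0,0), D=(12.00,0)
θ=49°: B = A + 4.00·(cos49°, sin49°) = (2.6242, 3.0188)
θ=49°: |BD| = 9.8498
θ=49°: circle(B,9.00) ∩ circle(D,7.00): a=6.5493, h=6.1731
θ=49°:   candidates: C₊=(10.7503,6.8875) cross=60.803; C₋=(6.9664,-4.8644) cross=-60.803
θ=49°:   branch - wants cross < 0 → take C=(6.9664,-4.8644) (cross=-60.803)
θ=49°: ex = (C−B)/|BC| = (0.4825,-0.8759); ey = (0.8759,0.4825)
θ=49°: P = B + 0.97·ex + -1.70·ey = (1.6032,1.3490)
θ=88°: B = A + 4.00·(cos88°, sin88°) = (0.1396, 3.9976)
θ=88°: |BD| = 12.5160
θ=88°: circle(B,9.00) ∩ circle(D,7.00): a=7.5364, h=4.9197
θ=88°:   candidates: C₊=(8.8525,6.2525) cross=61.575; C₋=(5.7099,-3.0715) cross=-61.575
θ=88°:   branch - wants cross < 0 → take C=(5.7099,-3.0715) (cross=-61.575)
θ=88°: ex = (C−B)/|BC| = (0.6189,-0.7855); ey = (0.7855,0.6189)
θ=88°: P = B + 0.97·ex + -1.70·ey = (-0.5953,2.1835)
θ=263°: B = A + 4.00·(cos263°, sin263°) = (-0.4875, -3.9702)
θ=263°: |BD| = 13.1034
θ=263°: circle(B,9.00) ∩ circle(D,7.00): a=7.7728, h=4.5370
θ=263°:   candidates: C₊=(5.5453,2.7086) cross=59.450; C₋=(8.2946,-5.9388) cross=-59.450
θ=263°:   branch - wants cross < 0 → take C=(8.2946,-5.9388) (cross=-59.450)
θ=263°: ex = (C−B)/|BC| = (0.9758,-0.2187); ey = (0.2187,0.9758)
θ=263°: P = B + 0.97·ex + -1.70·ey = (0.0872,-5.8412)

θ=49°: 1.60 1.35
θ=88°: -0.60 2.18
θ=263°: 0.09 -5.84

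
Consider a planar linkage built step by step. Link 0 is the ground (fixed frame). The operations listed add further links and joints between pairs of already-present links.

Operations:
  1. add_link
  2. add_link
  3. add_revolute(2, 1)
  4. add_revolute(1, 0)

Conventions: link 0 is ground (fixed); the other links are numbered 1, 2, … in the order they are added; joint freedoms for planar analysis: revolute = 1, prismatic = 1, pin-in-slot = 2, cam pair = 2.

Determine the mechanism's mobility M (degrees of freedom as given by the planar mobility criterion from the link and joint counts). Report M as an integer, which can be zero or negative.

L=1 J1=0 J2=0
add link → L=2 J1=0 J2=0
add link → L=3 J1=0 J2=0
R@2,1 dof=1 J1 → L=3 J1=1 J2=0
R@1,0 dof=1 J1 → L=3 J1=2 J2=0
M=3(L−1)−2J1−J2=3·2−2·2−0=2

M = 2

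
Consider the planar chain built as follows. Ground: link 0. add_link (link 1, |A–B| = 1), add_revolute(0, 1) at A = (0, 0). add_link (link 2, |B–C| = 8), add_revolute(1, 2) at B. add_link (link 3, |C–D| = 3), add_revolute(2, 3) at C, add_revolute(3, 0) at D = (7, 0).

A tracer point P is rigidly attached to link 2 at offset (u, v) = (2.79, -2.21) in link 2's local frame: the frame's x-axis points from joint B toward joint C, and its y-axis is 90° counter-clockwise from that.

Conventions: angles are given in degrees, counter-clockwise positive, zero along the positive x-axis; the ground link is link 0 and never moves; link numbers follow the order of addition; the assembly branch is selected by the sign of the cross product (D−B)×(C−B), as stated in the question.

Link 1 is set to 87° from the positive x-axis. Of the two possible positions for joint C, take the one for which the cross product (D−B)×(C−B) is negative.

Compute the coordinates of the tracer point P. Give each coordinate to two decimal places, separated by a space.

A=(0,0), D=(7.00,0)
B = A + 1.00·(cos87°, sin87°) = (0.0523, 0.9986)
|BD| = 7.0191
circle(B,8.00) ∩ circle(D,3.00): a=7.4274, h=2.9721
  candidates: C₊=(7.8271,2.8837) cross=20.861; C₋=(6.9814,-2.9999) cross=-20.861
  branch - wants cross < 0 → take C=(6.9814,-2.9999) (cross=-20.861)
ex = (C−B)/|BC| = (0.8661,-0.4998); ey = (0.4998,0.8661)
P = B + 2.79·ex + -2.21·ey = (1.3642,-2.3100)

1.36 -2.31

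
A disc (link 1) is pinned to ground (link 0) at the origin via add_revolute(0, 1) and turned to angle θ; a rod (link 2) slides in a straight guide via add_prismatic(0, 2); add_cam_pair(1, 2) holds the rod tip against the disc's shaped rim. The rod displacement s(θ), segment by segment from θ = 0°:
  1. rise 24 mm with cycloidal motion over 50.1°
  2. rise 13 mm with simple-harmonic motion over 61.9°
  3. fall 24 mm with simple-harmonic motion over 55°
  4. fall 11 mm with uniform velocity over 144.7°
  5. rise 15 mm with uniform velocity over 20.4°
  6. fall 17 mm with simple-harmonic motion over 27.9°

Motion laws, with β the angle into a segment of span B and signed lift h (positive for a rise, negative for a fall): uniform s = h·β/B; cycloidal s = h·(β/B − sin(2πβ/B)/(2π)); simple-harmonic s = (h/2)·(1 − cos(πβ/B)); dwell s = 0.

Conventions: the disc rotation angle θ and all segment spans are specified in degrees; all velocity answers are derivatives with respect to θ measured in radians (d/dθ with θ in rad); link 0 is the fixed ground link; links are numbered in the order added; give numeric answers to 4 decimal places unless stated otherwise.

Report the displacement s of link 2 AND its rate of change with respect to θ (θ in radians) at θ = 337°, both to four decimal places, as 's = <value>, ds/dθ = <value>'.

segment 1 (0° to 50.1°, cycloidal, h = 24) is passed completely: s = 0.0000 + (24) = 24.0000
segment 2 (50.1° to 112°, simple-harmonic, h = 13) is passed completely: s = 24.0000 + (13) = 37.0000
segment 3 (112° to 167°, simple-harmonic, h = -24) is passed completely: s = 37.0000 + (-24) = 13.0000
segment 4 (167° to 311.7°, uniform, h = -11) is passed completely: s = 13.0000 + (-11) = 2.0000
segment 5 (311.7° to 332.1°, uniform, h = 15) is passed completely: s = 2.0000 + (15) = 17.0000
θ = 337° falls in segment 6 (332.1° to 360°, simple-harmonic, h = -17): β = 337 − 332.1 = 4.9°, B = 27.9°; Δs = -17/2·(1 − cos(π·0.1756)) = -1.2613; s = 17.0000 − 1.2613 = 15.7387
velocity in seg [332.1°–360°] (simple-harmonic), θ in radians: β = 4.9° = 0.0855 rad, B = 27.9° = 0.4869 rad; ds/dθ = (πh/(2B)) sin(πβ/B) = (π·(-17)/(2·0.4869)) sin(π·0.1756) = -28.745229 mm/rad

s = 15.7387, ds/dθ = -28.7452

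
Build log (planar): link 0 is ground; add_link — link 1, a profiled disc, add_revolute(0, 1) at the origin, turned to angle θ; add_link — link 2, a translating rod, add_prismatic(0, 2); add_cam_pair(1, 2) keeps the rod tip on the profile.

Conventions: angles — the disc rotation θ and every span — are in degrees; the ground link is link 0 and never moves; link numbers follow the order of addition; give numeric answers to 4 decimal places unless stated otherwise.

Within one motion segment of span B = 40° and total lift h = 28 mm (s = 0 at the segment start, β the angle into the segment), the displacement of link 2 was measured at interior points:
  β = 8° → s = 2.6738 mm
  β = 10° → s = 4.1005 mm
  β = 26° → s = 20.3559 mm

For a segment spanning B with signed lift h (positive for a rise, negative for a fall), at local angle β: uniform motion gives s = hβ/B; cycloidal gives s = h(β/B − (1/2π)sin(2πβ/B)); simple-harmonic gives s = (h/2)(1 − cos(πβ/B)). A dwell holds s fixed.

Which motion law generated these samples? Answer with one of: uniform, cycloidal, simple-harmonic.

candidates at β/B = r: uniform s = h·r (linear in β); cycloidal s = h·(r − sin(2πr)/(2π)); simple-harmonic s = (h/2)(1 − cos(πr))
β=8°: printed 2.6738 | uniform 5.6000, cycloidal 1.3618, simple-harmonic 2.6738
β=10°: printed 4.1005 | uniform 7.0000, cycloidal 2.5437, simple-harmonic 4.1005
β=26°: printed 20.3559 | uniform 18.2000, cycloidal 21.8053, simple-harmonic 20.3559
only one law matches every sample → simple-harmonic

simple-harmonic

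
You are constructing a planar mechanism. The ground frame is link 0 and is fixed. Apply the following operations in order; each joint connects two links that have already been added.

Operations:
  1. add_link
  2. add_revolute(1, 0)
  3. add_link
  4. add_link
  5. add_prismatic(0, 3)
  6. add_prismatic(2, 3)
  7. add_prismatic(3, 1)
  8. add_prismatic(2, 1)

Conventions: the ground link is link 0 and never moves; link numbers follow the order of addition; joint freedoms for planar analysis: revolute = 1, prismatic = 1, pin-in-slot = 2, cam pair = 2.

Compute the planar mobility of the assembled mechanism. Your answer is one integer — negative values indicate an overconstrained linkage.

L=1 J1=0 J2=0
add link → L=2 J1=0 J2=0
R@1,0 dof=1 J1 → L=2 J1=1 J2=0
add link → L=3 J1=1 J2=0
add link → L=4 J1=1 J2=0
P@0,3 dof=1 J1 → L=4 J1=2 J2=0
P@2,3 dof=1 J1 → L=4 J1=3 J2=0
P@3,1 dof=1 J1 → L=4 J1=4 J2=0
P@2,1 dof=1 J1 → L=4 J1=5 J2=0
M=3(L−1)−2J1−J2=3·3−2·5−0=-1

M = -1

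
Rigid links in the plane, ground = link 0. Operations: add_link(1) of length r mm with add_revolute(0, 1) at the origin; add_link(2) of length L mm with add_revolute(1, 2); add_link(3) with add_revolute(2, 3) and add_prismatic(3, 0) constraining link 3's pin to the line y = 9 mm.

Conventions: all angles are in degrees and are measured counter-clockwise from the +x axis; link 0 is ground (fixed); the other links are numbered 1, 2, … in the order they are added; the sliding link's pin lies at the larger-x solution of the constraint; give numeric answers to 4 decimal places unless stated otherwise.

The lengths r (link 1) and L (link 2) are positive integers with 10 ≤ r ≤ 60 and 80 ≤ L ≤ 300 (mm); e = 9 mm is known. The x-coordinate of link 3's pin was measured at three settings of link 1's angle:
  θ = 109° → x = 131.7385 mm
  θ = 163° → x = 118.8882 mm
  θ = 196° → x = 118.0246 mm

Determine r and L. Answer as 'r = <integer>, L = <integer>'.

constraint per measurement: (x − r cos θ)² + (r sin θ − e)² = L²
subtracting the θ₁ and θ₂ equations cancels the r² and L² terms:
r = (x₁² − x₂²) / (2[(x₁cos θ₁ + e sin θ₁) − (x₂cos θ₂ + e sin θ₂)]) = 20.9999 → r = 21
L² = (x₁ − r cos θ₁)² + (r sin θ₁ − e)² = 19321.0005 → L = 139.0000 → L = 139
check at θ₃=196°: x = 118.0246 (printed 118.0246) ✓

r = 21, L = 139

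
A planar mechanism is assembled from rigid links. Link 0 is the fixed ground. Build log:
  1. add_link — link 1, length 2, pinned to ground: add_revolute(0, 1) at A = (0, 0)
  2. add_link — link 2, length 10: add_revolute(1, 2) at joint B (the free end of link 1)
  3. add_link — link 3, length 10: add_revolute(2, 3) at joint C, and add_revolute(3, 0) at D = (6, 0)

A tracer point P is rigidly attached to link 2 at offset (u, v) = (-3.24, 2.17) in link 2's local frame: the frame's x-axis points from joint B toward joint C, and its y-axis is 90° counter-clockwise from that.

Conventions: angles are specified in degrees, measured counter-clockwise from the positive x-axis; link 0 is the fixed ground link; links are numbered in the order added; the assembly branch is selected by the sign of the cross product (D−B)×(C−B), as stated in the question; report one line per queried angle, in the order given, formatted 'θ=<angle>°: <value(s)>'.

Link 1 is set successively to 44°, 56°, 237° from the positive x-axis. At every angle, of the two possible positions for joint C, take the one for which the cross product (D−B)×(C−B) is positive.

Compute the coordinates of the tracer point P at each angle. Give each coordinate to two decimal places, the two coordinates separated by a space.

A=(0,0), D=(6.00,0)
θ=44°: B = A + 2.00·(cos44°, sin44°) = (1.4387, 1.3893)
θ=44°: |BD| = 4.7682
θ=44°: circle(B,10.00) ∩ circle(D,10.00): a=2.3841, h=9.7116
θ=44°:   candidates: C₊=(6.5490,9.9849) cross=46.307; C₋=(0.8897,-8.5956) cross=-46.307
θ=44°:   branch + wants cross > 0 → take C=(6.5490,9.9849) (cross=46.307)
θ=44°: ex = (C−B)/|BC| = (0.5110,0.8596); ey = (-0.8596,0.5110)
θ=44°: P = B + -3.24·ex + 2.17·ey = (-2.0823,-0.2867)
θ=56°: B = A + 2.00·(cos56°, sin56°) = (1.1184, 1.6581)
θ=56°: |BD| = 5.1555
θ=56°: circle(B,10.00) ∩ circle(D,10.00): a=2.5778, h=9.6620
θ=56°:   candidates: C₊=(6.6666,9.9778) cross=49.813; C₋=(0.4518,-8.3197) cross=-49.813
θ=56°:   branch + wants cross > 0 → take C=(6.6666,9.9778) (cross=49.813)
θ=56°: ex = (C−B)/|BC| = (0.5548,0.8320); ey = (-0.8320,0.5548)
θ=56°: P = B + -3.24·ex + 2.17·ey = (-2.4846,0.1665)
θ=237°: B = A + 2.00·(cos237°, sin237°) = (-1.0893, -1.6773)
θ=237°: |BD| = 7.2850
θ=237°: circle(B,10.00) ∩ circle(D,10.00): a=3.6425, h=9.3130
θ=237°:   candidates: C₊=(0.3111,8.2241) cross=67.845; C₋=(4.5996,-9.9015) cross=-67.845
θ=237°:   branch + wants cross > 0 → take C=(0.3111,8.2241) (cross=67.845)
θ=237°: ex = (C−B)/|BC| = (0.1400,0.9901); ey = (-0.9901,0.1400)
θ=237°: P = B + -3.24·ex + 2.17·ey = (-3.6916,-4.5815)

θ=44°: -2.08 -0.29
θ=56°: -2.48 0.17
θ=237°: -3.69 -4.58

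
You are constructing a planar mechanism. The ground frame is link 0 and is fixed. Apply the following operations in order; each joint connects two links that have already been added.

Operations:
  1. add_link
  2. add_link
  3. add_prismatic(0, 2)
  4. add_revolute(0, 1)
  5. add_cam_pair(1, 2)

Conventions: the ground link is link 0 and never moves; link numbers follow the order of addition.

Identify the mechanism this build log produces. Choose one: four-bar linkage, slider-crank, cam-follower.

links: 3 (incl. ground); joints: 1 revolute, 1 prismatic, 1 higher (cam) pair, forming one closed loop
3 links, revolute + prismatic + higher pair in one loop → cam-follower

cam-follower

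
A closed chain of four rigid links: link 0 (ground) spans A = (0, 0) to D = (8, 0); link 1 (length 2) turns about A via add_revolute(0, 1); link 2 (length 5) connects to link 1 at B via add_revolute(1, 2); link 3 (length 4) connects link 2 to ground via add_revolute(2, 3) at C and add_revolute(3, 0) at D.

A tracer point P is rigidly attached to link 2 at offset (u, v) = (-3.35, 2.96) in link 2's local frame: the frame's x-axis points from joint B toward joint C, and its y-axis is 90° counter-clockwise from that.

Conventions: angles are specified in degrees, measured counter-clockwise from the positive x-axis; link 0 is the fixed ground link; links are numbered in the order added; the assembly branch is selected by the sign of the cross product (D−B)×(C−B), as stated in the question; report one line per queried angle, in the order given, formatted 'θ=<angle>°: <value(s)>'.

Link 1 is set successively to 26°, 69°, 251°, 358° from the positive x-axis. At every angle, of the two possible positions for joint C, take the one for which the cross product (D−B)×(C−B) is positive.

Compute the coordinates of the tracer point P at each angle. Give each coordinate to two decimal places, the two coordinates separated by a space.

A=(0,0), D=(8.00,0)
θ=26°: B = A + 2.00·(cos26°, sin26°) = (1.7976, 0.8767)
θ=26°: |BD| = 6.2641
θ=26°: circle(B,5.00) ∩ circle(D,4.00): a=3.8504, h=3.1897
θ=26°:   candidates: C₊=(6.0565,3.4961) cross=19.981; C₋=(5.1637,-2.8205) cross=-19.981
θ=26°:   branch + wants cross > 0 → take C=(6.0565,3.4961) (cross=19.981)
θ=26°: ex = (C−B)/|BC| = (0.8518,0.5239); ey = (-0.5239,0.8518)
θ=26°: P = B + -3.35·ex + 2.96·ey = (-2.6066,1.6431)
θ=69°: B = A + 2.00·(cos69°, sin69°) = (0.7167, 1.8672)
θ=69°: |BD| = 7.5188
θ=69°: circle(B,5.00) ∩ circle(D,4.00): a=4.3579, h=2.4513
θ=69°:   candidates: C₊=(5.5469,3.1594) cross=18.431; C₋=(4.3294,-1.5895) cross=-18.431
θ=69°:   branch + wants cross > 0 → take C=(5.5469,3.1594) (cross=18.431)
θ=69°: ex = (C−B)/|BC| = (0.9660,0.2585); ey = (-0.2585,0.9660)
θ=69°: P = B + -3.35·ex + 2.96·ey = (-3.2845,3.8608)
θ=251°: B = A + 2.00·(cos251°, sin251°) = (-0.6511, -1.8910)
θ=251°: |BD| = 8.8554
θ=251°: circle(B,5.00) ∩ circle(D,4.00): a=4.9359, h=0.7983
θ=251°:   candidates: C₊=(4.0004,-0.0572) cross=7.069; C₋=(4.3413,-1.6169) cross=-7.069
θ=251°:   branch + wants cross > 0 → take C=(4.0004,-0.0572) (cross=7.069)
θ=251°: ex = (C−B)/|BC| = (0.9303,0.3668); ey = (-0.3668,0.9303)
θ=251°: P = B + -3.35·ex + 2.96·ey = (-4.8533,-0.3660)
θ=358°: B = A + 2.00·(cos358°, sin358°) = (1.9988, -0.0698)
θ=358°: |BD| = 6.0016
θ=358°: circle(B,5.00) ∩ circle(D,4.00): a=3.7506, h=3.3065
θ=358°:   candidates: C₊=(5.7107,3.2801) cross=19.844; C₋=(5.7876,-3.3325) cross=-19.844
θ=358°:   branch + wants cross > 0 → take C=(5.7107,3.2801) (cross=19.844)
θ=358°: ex = (C−B)/|BC| = (0.7424,0.6700); ey = (-0.6700,0.7424)
θ=358°: P = B + -3.35·ex + 2.96·ey = (-2.4713,-0.1168)

θ=26°: -2.61 1.64
θ=69°: -3.28 3.86
θ=251°: -4.85 -0.37
θ=358°: -2.47 -0.12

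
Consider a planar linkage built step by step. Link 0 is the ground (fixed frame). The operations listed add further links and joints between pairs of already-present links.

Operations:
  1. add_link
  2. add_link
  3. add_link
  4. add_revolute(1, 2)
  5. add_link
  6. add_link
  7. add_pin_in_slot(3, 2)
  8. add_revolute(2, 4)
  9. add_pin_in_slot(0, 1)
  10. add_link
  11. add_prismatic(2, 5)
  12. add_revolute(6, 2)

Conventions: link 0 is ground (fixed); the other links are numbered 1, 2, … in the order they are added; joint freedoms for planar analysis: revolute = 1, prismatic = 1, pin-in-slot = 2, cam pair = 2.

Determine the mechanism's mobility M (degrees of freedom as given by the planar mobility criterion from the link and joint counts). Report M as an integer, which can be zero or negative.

link 0 = ground. State L|J1|J2 = 1|0|0
+link1  2|0|0
+link2  3|0|0
+link3  4|0|0
R(1,2) f=1→J1  4|1|0
+link4  5|1|0
+link5  6|1|0
PS(3,2) f=2→J2  6|1|1
R(2,4) f=1→J1  6|2|1
PS(0,1) f=2→J2  6|2|2
+link6  7|2|2
P(2,5) f=1→J1  7|3|2
R(6,2) f=1→J1  7|4|2
M = 3(7−1)−2·4−2 = 18−8−2 = 8

M = 8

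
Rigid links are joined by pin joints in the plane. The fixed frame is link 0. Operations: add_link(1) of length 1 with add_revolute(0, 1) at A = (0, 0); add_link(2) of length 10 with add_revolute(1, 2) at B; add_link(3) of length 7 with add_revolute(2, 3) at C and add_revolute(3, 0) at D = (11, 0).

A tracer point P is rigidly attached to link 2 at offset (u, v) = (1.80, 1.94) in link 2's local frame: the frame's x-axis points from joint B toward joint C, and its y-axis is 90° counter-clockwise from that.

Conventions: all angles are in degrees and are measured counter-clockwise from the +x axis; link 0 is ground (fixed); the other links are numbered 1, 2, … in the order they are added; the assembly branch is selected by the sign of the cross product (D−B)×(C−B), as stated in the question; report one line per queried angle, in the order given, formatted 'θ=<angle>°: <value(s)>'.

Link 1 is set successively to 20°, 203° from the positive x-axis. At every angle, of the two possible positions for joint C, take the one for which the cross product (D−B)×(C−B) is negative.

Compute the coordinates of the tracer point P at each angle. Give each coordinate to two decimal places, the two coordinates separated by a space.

A=(0,0), D=(11.00,0)
θ=20°: B = A + 1.00·(cos20°, sin20°) = (0.9397, 0.3420)
θ=20°: |BD| = 10.0661
θ=20°: circle(B,10.00) ∩ circle(D,7.00): a=7.5663, h=6.5384
θ=20°:   candidates: C₊=(8.7238,6.6196) cross=65.817; C₋=(8.2795,-6.4497) cross=-65.817
θ=20°:   branch - wants cross < 0 → take C=(8.2795,-6.4497) (cross=-65.817)
θ=20°: ex = (C−B)/|BC| = (0.7340,-0.6792); ey = (0.6792,0.7340)
θ=20°: P = B + 1.80·ex + 1.94·ey = (3.5784,0.5434)
θ=203°: B = A + 1.00·(cos203°, sin203°) = (-0.9205, -0.3907)
θ=203°: |BD| = 11.9269
θ=203°: circle(B,10.00) ∩ circle(D,7.00): a=8.1015, h=5.8623
θ=203°:   candidates: C₊=(6.9846,5.7338) cross=69.919; C₋=(7.3687,-5.9844) cross=-69.919
θ=203°:   branch - wants cross < 0 → take C=(7.3687,-5.9844) (cross=-69.919)
θ=203°: ex = (C−B)/|BC| = (0.8289,-0.5594); ey = (0.5594,0.8289)
θ=203°: P = B + 1.80·ex + 1.94·ey = (1.6567,0.2105)

θ=20°: 3.58 0.54
θ=203°: 1.66 0.21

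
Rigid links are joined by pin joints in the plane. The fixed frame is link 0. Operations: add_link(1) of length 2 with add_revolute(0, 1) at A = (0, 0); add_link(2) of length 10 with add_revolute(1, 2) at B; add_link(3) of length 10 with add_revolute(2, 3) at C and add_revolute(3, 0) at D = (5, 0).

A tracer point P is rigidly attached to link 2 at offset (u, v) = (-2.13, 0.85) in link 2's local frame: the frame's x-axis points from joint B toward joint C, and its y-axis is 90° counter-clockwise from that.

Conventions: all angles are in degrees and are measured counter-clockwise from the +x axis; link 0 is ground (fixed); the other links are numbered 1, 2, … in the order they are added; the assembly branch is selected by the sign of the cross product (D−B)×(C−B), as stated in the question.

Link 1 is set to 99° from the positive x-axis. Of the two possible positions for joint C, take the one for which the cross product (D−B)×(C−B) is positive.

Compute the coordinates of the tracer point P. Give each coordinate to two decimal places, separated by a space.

A=(0,0), D=(5.00,0)
B = A + 2.00·(cos99°, sin99°) = (-0.3129, 1.9754)
|BD| = 5.6682
circle(B,10.00) ∩ circle(D,10.00): a=2.8341, h=9.5900
  candidates: C₊=(5.6857,9.9765) cross=54.358; C₋=(-0.9985,-8.0011) cross=-54.358
  branch + wants cross > 0 → take C=(5.6857,9.9765) (cross=54.358)
ex = (C−B)/|BC| = (0.5999,0.8001); ey = (-0.8001,0.5999)
P = B + -2.13·ex + 0.85·ey = (-2.2707,0.7810)

-2.27 0.78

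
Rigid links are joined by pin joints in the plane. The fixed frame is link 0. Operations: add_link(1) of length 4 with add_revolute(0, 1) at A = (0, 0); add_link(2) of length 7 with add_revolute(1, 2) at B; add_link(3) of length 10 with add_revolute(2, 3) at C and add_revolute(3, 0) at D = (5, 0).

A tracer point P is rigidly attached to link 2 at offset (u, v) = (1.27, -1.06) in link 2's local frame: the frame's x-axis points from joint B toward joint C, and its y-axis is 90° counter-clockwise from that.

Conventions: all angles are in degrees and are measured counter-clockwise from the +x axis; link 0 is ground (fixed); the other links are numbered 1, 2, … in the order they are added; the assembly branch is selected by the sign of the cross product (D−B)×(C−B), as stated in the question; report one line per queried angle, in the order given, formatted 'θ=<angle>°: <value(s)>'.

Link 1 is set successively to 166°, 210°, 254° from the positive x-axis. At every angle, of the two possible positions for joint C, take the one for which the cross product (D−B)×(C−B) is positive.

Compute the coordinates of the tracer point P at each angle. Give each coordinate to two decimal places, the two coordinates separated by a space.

A=(0,0), D=(5.00,0)
θ=166°: B = A + 4.00·(cos166°, sin166°) = (-3.8812, 0.9677)
θ=166°: |BD| = 8.9337
θ=166°: circle(B,7.00) ∩ circle(D,10.00): a=1.6125, h=6.8117
θ=166°:   candidates: C₊=(-1.5403,7.5647) cross=60.854; C₋=(-3.0160,-5.9786) cross=-60.854
θ=166°:   branch + wants cross > 0 → take C=(-1.5403,7.5647) (cross=60.854)
θ=166°: ex = (C−B)/|BC| = (0.3344,0.9424); ey = (-0.9424,0.3344)
θ=166°: P = B + 1.27·ex + -1.06·ey = (-2.4575,1.8101)
θ=210°: B = A + 4.00·(cos210°, sin210°) = (-3.4641, -2.0000)
θ=210°: |BD| = 8.6972
θ=210°: circle(B,7.00) ∩ circle(D,10.00): a=1.4166, h=6.8552
θ=210°:   candidates: C₊=(-3.6619,4.9972) cross=59.621; C₋=(-0.5090,-8.3457) cross=-59.621
θ=210°:   branch + wants cross > 0 → take C=(-3.6619,4.9972) (cross=59.621)
θ=210°: ex = (C−B)/|BC| = (-0.0283,0.9996); ey = (-0.9996,-0.0283)
θ=210°: P = B + 1.27·ex + -1.06·ey = (-2.4404,-0.7006)
θ=254°: B = A + 4.00·(cos254°, sin254°) = (-1.1025, -3.8450)
θ=254°: |BD| = 7.2129
θ=254°: circle(B,7.00) ∩ circle(D,10.00): a=0.0711, h=6.9996
θ=254°:   candidates: C₊=(-4.7738,2.1150) cross=50.487; C₋=(2.6890,-9.7293) cross=-50.487
θ=254°:   branch + wants cross > 0 → take C=(-4.7738,2.1150) (cross=50.487)
θ=254°: ex = (C−B)/|BC| = (-0.5245,0.8514); ey = (-0.8514,-0.5245)
θ=254°: P = B + 1.27·ex + -1.06·ey = (-0.8661,-2.2078)

θ=166°: -2.46 1.81
θ=210°: -2.44 -0.70
θ=254°: -0.87 -2.21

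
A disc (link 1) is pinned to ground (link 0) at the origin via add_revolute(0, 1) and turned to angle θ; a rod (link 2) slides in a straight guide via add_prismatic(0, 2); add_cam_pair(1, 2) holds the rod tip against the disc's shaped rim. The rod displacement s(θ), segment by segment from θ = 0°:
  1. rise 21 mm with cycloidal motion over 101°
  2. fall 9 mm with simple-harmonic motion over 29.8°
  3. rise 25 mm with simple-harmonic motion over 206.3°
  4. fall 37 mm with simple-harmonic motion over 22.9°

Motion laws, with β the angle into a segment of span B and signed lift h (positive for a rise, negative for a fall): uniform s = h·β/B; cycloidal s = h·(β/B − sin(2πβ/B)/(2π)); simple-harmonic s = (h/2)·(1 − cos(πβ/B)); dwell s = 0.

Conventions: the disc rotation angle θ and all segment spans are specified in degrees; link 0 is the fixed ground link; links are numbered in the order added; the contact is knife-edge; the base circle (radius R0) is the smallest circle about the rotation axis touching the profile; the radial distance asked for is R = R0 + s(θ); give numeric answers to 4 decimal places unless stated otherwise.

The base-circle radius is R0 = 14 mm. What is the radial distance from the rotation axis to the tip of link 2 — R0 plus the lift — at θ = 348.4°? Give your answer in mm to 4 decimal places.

segment 1 (0° to 101°, cycloidal, h = 21) is passed completely: s = 0.0000 + (21) = 21.0000
segment 2 (101° to 130.8°, simple-harmonic, h = -9) is passed completely: s = 21.0000 + (-9) = 12.0000
segment 3 (130.8° to 337.1°, simple-harmonic, h = 25) is passed completely: s = 12.0000 + (25) = 37.0000
θ = 348.4° falls in segment 4 (337.1° to 360°, simple-harmonic, h = -37): β = 348.4 − 337.1 = 11.3°, B = 22.9°; Δs = -37/2·(1 − cos(π·0.4934)) = -18.1193; s = 37.0000 − 18.1193 = 18.8807
R = R0 + s = 14 + 18.8807 = 32.8807

32.8807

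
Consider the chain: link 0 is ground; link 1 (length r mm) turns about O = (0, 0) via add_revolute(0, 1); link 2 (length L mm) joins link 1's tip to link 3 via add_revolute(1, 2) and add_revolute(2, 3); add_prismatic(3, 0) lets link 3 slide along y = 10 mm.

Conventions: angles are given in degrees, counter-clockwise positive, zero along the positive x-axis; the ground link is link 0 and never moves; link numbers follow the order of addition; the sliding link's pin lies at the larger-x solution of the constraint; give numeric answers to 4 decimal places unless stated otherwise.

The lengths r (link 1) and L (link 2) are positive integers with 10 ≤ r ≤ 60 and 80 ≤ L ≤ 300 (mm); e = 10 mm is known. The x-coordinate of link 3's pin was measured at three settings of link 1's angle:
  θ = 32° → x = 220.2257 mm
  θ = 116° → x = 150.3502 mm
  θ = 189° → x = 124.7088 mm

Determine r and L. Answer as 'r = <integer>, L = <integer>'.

constraint per measurement: (x − r cos θ)² + (r sin θ − e)² = L²
subtracting the θ₁ and θ₂ equations cancels the r² and L² terms:
r = (x₁² − x₂²) / (2[(x₁cos θ₁ + e sin θ₁) − (x₂cos θ₂ + e sin θ₂)]) = 52.0000 → r = 52
L² = (x₁ − r cos θ₁)² + (r sin θ₁ − e)² = 31328.9964 → L = 177.0000 → L = 177
check at θ₃=189°: x = 124.7088 (printed 124.7088) ✓

r = 52, L = 177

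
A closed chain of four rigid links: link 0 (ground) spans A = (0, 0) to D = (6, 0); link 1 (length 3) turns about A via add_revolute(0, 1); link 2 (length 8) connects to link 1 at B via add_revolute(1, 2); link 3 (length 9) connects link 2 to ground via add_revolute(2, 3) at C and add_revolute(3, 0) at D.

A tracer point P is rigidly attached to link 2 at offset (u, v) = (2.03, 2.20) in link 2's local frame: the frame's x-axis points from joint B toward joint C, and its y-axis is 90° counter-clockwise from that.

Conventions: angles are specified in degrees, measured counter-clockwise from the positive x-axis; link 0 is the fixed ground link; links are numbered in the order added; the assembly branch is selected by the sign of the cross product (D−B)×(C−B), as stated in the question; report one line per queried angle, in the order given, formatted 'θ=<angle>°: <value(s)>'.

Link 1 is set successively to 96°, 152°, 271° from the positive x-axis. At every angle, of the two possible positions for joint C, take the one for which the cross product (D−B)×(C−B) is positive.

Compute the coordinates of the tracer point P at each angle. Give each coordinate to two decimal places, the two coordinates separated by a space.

A=(0,0), D=(6.00,0)
θ=96°: B = A + 3.00·(cos96°, sin96°) = (-0.3136, 2.9836)
θ=96°: |BD| = 6.9831
θ=96°: circle(B,8.00) ∩ circle(D,9.00): a=2.2743, h=7.6699
θ=96°:   candidates: C₊=(5.0197,8.9465) cross=53.559; C₋=(-1.5344,-4.9227) cross=-53.559
θ=96°:   branch + wants cross > 0 → take C=(5.0197,8.9465) (cross=53.559)
θ=96°: ex = (C−B)/|BC| = (0.6667,0.7454); ey = (-0.7454,0.6667)
θ=96°: P = B + 2.03·ex + 2.20·ey = (-0.6001,5.9633)
θ=152°: B = A + 3.00·(cos152°, sin152°) = (-2.6488, 1.4084)
θ=152°: |BD| = 8.7628
θ=152°: circle(B,8.00) ∩ circle(D,9.00): a=3.4114, h=7.2362
θ=152°:   candidates: C₊=(1.8812,8.0022) cross=63.409; C₋=(-0.4449,-6.2820) cross=-63.409
θ=152°:   branch + wants cross > 0 → take C=(1.8812,8.0022) (cross=63.409)
θ=152°: ex = (C−B)/|BC| = (0.5663,0.8242); ey = (-0.8242,0.5663)
θ=152°: P = B + 2.03·ex + 2.20·ey = (-3.3126,4.3274)
θ=271°: B = A + 3.00·(cos271°, sin271°) = (0.0524, -2.9995)
θ=271°: |BD| = 6.6612
θ=271°: circle(B,8.00) ∩ circle(D,9.00): a=2.0546, h=7.7317
θ=271°:   candidates: C₊=(-1.5947,4.8291) cross=51.502; C₋=(5.3684,-8.9778) cross=-51.502
θ=271°:   branch + wants cross > 0 → take C=(-1.5947,4.8291) (cross=51.502)
θ=271°: ex = (C−B)/|BC| = (-0.2059,0.9786); ey = (-0.9786,-0.2059)
θ=271°: P = B + 2.03·ex + 2.20·ey = (-2.5185,-1.4660)

θ=96°: -0.60 5.96
θ=152°: -3.31 4.33
θ=271°: -2.52 -1.47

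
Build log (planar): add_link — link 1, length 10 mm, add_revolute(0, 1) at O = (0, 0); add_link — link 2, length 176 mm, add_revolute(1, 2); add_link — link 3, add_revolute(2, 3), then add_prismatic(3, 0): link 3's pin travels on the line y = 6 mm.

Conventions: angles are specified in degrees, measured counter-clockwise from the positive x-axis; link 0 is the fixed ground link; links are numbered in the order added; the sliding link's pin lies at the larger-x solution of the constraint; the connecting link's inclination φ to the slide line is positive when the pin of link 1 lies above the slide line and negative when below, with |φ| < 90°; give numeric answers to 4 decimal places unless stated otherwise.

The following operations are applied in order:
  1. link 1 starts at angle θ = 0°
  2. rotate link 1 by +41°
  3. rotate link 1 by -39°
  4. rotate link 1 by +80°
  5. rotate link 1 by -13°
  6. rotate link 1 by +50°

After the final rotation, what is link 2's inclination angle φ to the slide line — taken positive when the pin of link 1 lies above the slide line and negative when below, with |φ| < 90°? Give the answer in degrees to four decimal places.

geometry: r = 10 mm, L = 176 mm, e = 6 mm; θ starts at 0°
rotate link 1 by +41°: θ ← 0° +41° = 41°
rotate link 1 by -39°: θ ← 41° -39° = 2°
rotate link 1 by +80°: θ ← 2° +80° = 82°
rotate link 1 by -13°: θ ← 82° -13° = 69°
rotate link 1 by +50°: θ ← 69° +50° = 119°
h = r sin θ − e = 8.746197 − 6 = 2.746197
sin φ = h / L = 2.746197 / 176 = 0.01560339
φ = arcsin(0.01560339) = 0.894045°

0.8940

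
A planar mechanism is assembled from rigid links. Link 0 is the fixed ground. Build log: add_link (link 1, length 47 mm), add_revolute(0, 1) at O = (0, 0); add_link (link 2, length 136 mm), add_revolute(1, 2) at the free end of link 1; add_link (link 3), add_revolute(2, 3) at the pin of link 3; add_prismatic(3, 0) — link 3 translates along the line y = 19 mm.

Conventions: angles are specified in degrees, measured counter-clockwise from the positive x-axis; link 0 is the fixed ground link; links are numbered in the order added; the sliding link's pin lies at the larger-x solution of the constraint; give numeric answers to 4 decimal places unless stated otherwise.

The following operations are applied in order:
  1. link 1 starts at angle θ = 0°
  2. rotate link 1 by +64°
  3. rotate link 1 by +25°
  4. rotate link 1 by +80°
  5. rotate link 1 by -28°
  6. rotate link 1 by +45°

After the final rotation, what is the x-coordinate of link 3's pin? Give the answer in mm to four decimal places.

geometry: r = 47 mm, L = 136 mm, e = 19 mm; θ starts at 0°
rotate link 1 by +64°: θ ← 0° +64° = 64°
rotate link 1 by +25°: θ ← 64° +25° = 89°
rotate link 1 by +80°: θ ← 89° +80° = 169°
rotate link 1 by -28°: θ ← 169° -28° = 141°
rotate link 1 by +45°: θ ← 141° +45° = 186°
crank pin P = (r cos θ, r sin θ) = (-46.742529, -4.912838)
h = r sin θ − e = -4.912838 − 19 = -23.912838
x = r cos θ + √(L² − h²) = -46.742529 + 133.881202 = 87.138673

87.1387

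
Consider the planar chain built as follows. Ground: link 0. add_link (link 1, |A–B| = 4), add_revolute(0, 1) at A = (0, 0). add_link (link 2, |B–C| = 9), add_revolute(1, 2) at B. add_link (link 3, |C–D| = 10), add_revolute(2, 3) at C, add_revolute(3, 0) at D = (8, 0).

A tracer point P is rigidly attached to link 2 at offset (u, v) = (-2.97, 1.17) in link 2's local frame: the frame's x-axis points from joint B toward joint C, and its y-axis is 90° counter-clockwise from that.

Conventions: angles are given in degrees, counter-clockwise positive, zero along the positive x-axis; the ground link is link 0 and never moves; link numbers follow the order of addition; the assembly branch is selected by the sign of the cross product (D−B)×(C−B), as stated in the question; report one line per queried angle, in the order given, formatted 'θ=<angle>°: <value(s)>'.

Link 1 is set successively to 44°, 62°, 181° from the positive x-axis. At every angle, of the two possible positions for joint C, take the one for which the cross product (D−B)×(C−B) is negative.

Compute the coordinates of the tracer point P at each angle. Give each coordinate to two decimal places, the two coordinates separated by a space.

A=(0,0), D=(8.00,0)
θ=44°: B = A + 4.00·(cos44°, sin44°) = (2.8774, 2.7786)
θ=44°: |BD| = 5.8277
θ=44°: circle(B,9.00) ∩ circle(D,10.00): a=1.2837, h=8.9080
θ=44°:   candidates: C₊=(8.2531,9.9968) cross=51.913; C₋=(-0.2415,-5.6637) cross=-51.913
θ=44°:   branch - wants cross < 0 → take C=(-0.2415,-5.6637) (cross=-51.913)
θ=44°: ex = (C−B)/|BC| = (-0.3465,-0.9380); ey = (0.9380,-0.3465)
θ=44°: P = B + -2.97·ex + 1.17·ey = (5.0041,5.1591)
θ=62°: B = A + 4.00·(cos62°, sin62°) = (1.8779, 3.5318)
θ=62°: |BD| = 7.0678
θ=62°: circle(B,9.00) ∩ circle(D,10.00): a=2.1898, h=8.7295
θ=62°:   candidates: C₊=(8.1368,9.9991) cross=61.699; C₋=(-0.5875,-5.1240) cross=-61.699
θ=62°:   branch - wants cross < 0 → take C=(-0.5875,-5.1240) (cross=-61.699)
θ=62°: ex = (C−B)/|BC| = (-0.2739,-0.9617); ey = (0.9617,-0.2739)
θ=62°: P = B + -2.97·ex + 1.17·ey = (3.8167,6.0677)
θ=181°: B = A + 4.00·(cos181°, sin181°) = (-3.9994, -0.0698)
θ=181°: |BD| = 11.9996
θ=181°: circle(B,9.00) ∩ circle(D,10.00): a=5.2081, h=7.3400
θ=181°:   candidates: C₊=(1.1659,7.3004) cross=88.077; C₋=(1.2513,-7.3794) cross=-88.077
θ=181°:   branch - wants cross < 0 → take C=(1.2513,-7.3794) (cross=-88.077)
θ=181°: ex = (C−B)/|BC| = (0.5834,-0.8122); ey = (0.8122,0.5834)
θ=181°: P = B + -2.97·ex + 1.17·ey = (-4.7819,3.0249)

θ=44°: 5.00 5.16
θ=62°: 3.82 6.07
θ=181°: -4.78 3.02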